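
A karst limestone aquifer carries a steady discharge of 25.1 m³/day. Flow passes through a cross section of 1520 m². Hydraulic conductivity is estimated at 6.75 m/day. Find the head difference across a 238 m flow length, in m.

From Q = K·A·i, i = Q / (K·A) = 25.1 / (6.750 × 1520) = 0.002446.
Head loss Δh = i · L = 0.002446 × 238 = 0.5822 m.

0.582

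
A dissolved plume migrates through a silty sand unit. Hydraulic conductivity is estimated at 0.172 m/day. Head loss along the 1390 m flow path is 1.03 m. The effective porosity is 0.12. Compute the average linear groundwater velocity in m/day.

0.00106

Hydraulic gradient i = Δh / L = 1.03 / 1390 = 0.0007410.
Darcy flux q = K · i = 0.1720 × 0.0007410 = 0.0001275 m/day.
Seepage velocity v = q / n_e = 0.0001275 / 0.12 = 0.001062 m/day.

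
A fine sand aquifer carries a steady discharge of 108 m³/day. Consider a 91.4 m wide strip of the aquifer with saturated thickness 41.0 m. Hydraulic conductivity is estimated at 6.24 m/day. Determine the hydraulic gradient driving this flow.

0.00462

Cross-sectional area A = 91.4 × 41.0 = 3747 m².
From Q = K·A·i, i = Q / (K·A) = 108 / (6.240 × 3747) = 0.004619.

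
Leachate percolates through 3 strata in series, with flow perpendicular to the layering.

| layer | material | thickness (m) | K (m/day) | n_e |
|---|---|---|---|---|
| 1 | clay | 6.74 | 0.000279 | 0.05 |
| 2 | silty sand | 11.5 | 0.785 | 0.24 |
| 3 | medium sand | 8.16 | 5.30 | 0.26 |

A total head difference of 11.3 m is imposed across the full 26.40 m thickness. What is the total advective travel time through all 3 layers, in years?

With flow normal to the layers, continuity requires the same specific discharge q through every layer.
Σ(b_i/K_i) = 6.74/0.000279 + 11.5/0.785 + 8.16/5.30 = 24174 d.
q = Δh / Σ(b_i/K_i) = 11.3 / 24174 = 0.0004674 m/day.
In each layer the seepage velocity is v_i = q/n_i, so the layer transit time is t_i = b_i·n_i / q:
  layer 1 (clay): t_1 = 6.74 × 0.05 / 0.0004674 = 720.9 d
  layer 2 (silty sand): t_2 = 11.5 × 0.24 / 0.0004674 = 5904 d
  layer 3 (medium sand): t_3 = 8.16 × 0.26 / 0.0004674 = 4539 d
Total t = Σ t_i = 11164 days = 30.57 years.

30.6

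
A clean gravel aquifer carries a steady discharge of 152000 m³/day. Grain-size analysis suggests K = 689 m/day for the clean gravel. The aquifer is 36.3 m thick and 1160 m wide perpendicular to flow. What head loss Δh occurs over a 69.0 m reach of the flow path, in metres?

0.362

Cross-sectional area A = 1160 × 36.3 = 42108 m².
From Q = K·A·i, i = Q / (K·A) = 152000 / (689.0 × 42108) = 0.005239.
Head loss Δh = i · L = 0.005239 × 69.0 = 0.3615 m.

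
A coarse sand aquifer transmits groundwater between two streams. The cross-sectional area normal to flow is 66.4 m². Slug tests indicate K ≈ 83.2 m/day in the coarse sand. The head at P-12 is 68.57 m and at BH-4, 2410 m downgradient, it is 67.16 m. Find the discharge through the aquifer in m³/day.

Hydraulic gradient i = (68.57 − 67.16) / 2410 = 1.41 / 2410 = 0.0005851.
Darcy's law: Q = K · A · i = 83.20 × 66.40 × 0.0005851 = 3.232 m³/day.

3.23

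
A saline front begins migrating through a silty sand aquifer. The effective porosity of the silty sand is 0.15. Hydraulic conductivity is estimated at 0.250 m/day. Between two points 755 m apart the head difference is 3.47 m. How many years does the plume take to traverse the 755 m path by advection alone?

Hydraulic gradient i = Δh / L = 3.47 / 755 = 0.004596.
Darcy flux q = K · i = 0.2500 × 0.004596 = 0.001149 m/day.
Seepage velocity v = q / n_e = 0.001149 / 0.15 = 0.007660 m/day.
Travel time t = L / v = 755 / 0.007660 = 98563 days = 269.9 years.

270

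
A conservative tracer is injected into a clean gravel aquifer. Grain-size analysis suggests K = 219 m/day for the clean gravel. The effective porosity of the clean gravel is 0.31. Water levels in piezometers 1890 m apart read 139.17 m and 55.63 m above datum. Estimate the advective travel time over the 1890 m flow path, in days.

60.5

Hydraulic gradient i = (139.17 − 55.63) / 1890 = 83.54 / 1890 = 0.04420.
Darcy flux q = K · i = 219.0 × 0.04420 = 9.680 m/day.
Seepage velocity v = q / n_e = 9.680 / 0.31 = 31.23 m/day.
Travel time t = L / v = 1890 / 31.23 = 60.53 days.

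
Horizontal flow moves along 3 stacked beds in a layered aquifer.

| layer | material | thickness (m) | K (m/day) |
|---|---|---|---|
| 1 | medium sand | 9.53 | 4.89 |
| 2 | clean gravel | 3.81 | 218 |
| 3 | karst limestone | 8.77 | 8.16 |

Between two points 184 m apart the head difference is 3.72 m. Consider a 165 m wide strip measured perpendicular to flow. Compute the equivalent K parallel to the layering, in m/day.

42.9

Flow is parallel to layering, so each bed carries its own Darcy discharge and the transmissivities add.
Σ(K_i·b_i) = 4.89×9.53 + 218×3.81 + 8.16×8.77 = 948.7 m²/day.
Total thickness b = 22.11 m, so K_eq = Σ(K_i·b_i)/b = 42.91 m/day.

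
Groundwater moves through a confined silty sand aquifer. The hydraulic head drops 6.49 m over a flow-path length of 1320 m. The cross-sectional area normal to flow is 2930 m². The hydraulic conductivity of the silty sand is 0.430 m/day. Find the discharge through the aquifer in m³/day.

Hydraulic gradient i = Δh / L = 6.49 / 1320 = 0.004917.
Darcy's law: Q = K · A · i = 0.4300 × 2930 × 0.004917 = 6.195 m³/day.

6.19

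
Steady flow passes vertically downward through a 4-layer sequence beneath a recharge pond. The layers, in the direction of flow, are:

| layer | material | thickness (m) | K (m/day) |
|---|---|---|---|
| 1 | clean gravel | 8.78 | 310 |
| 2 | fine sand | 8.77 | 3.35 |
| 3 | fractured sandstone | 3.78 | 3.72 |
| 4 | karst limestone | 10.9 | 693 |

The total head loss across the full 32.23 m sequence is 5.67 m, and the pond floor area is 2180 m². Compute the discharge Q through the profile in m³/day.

3360

Flow is perpendicular to layering, so the layers act in series and the equivalent K is the thickness-weighted harmonic mean.
Total thickness L = 8.78 + 8.77 + 3.78 + 10.9 = 32.23 m.
Σ(b_i/K_i) = 8.78/310 + 8.77/3.35 + 3.78/3.72 + 10.9/693 = 3.678 d.
K_eq = L / Σ(b_i/K_i) = 32.23 / 3.678 = 8.763 m/day.
Q = K_eq · A · (Δh/L) = 8.763 × 2180 × (5.67/32.23) = 3361 m³/day.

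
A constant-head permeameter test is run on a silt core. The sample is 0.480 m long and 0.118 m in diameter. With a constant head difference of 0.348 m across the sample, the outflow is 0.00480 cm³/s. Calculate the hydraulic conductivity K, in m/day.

Cross-sectional area A = π·(d/2)² = π × (0.118/2)² = 0.01094 m².
Convert discharge: 0.00480 cm³/s = 4.800e-09 m³/s.
Darcy's law rearranged: K = Q·L / (A·Δh) = 4.800e-09 × 0.480 / (0.01094 × 0.348) = 6.054e-07 m/s = 0.05231 m/day.

0.0523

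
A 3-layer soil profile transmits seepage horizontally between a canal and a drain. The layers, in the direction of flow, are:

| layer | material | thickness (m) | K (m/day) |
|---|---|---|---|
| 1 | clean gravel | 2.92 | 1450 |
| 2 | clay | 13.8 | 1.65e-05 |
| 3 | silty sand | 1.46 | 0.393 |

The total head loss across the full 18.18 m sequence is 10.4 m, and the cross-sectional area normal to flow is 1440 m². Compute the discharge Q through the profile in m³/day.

Flow is perpendicular to layering, so the layers act in series and the equivalent K is the thickness-weighted harmonic mean.
Total thickness L = 2.92 + 13.8 + 1.46 = 18.18 m.
Σ(b_i/K_i) = 2.92/1450 + 13.8/1.65e-05 + 1.46/0.393 = 8.364e+05 d.
K_eq = L / Σ(b_i/K_i) = 18.18 / 8.364e+05 = 2.174e-05 m/day.
Q = K_eq · A · (Δh/L) = 2.174e-05 × 1440 × (10.4/18.18) = 0.01791 m³/day.

0.0179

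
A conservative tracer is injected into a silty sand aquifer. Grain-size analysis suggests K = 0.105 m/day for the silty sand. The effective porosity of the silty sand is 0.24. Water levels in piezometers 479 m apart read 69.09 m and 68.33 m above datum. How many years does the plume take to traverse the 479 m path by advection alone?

Hydraulic gradient i = (69.09 − 68.33) / 479 = 0.76 / 479 = 0.001587.
Darcy flux q = K · i = 0.1050 × 0.001587 = 0.0001666 m/day.
Seepage velocity v = q / n_e = 0.0001666 / 0.24 = 0.0006942 m/day.
Travel time t = L / v = 479 / 0.0006942 = 6.900e+05 days = 1889 years.

1890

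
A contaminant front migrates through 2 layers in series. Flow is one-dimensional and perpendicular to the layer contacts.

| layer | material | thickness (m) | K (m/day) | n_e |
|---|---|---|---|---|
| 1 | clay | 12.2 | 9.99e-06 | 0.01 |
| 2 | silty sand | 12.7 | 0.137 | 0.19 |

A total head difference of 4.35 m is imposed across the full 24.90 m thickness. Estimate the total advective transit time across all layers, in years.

With flow normal to the layers, continuity requires the same specific discharge q through every layer.
Σ(b_i/K_i) = 12.2/9.99e-06 + 12.7/0.137 = 1.221e+06 d.
q = Δh / Σ(b_i/K_i) = 4.35 / 1.221e+06 = 3.562e-06 m/day.
In each layer the seepage velocity is v_i = q/n_i, so the layer transit time is t_i = b_i·n_i / q:
  layer 1 (clay): t_1 = 12.2 × 0.01 / 3.562e-06 = 34253 d
  layer 2 (silty sand): t_2 = 12.7 × 0.19 / 3.562e-06 = 6.775e+05 d
Total t = Σ t_i = 7.117e+05 days = 1949 years.

1950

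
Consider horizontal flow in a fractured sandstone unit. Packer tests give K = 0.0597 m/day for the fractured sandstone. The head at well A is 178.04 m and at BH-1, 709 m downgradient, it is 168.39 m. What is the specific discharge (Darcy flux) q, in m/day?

0.000813

Hydraulic gradient i = (178.04 − 168.39) / 709 = 9.65 / 709 = 0.01361.
Specific discharge q = K · i = 0.05970 × 0.01361 = 0.0008126 m/day.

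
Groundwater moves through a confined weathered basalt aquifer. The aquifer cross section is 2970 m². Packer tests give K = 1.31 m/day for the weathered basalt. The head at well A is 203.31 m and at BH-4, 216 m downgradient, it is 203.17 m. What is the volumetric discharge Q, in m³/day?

2.52

Hydraulic gradient i = (203.31 − 203.17) / 216 = 0.14 / 216 = 0.0006481.
Darcy's law: Q = K · A · i = 1.310 × 2970 × 0.0006481 = 2.522 m³/day.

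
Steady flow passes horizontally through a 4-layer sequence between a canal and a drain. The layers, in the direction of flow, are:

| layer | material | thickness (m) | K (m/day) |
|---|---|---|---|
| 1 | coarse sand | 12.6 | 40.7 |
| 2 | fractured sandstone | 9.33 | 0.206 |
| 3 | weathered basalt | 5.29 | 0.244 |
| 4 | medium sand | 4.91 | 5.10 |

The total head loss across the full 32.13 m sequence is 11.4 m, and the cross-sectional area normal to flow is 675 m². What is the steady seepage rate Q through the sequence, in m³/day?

113

Flow is perpendicular to layering, so the layers act in series and the equivalent K is the thickness-weighted harmonic mean.
Total thickness L = 12.6 + 9.33 + 5.29 + 4.91 = 32.13 m.
Σ(b_i/K_i) = 12.6/40.7 + 9.33/0.206 + 5.29/0.244 + 4.91/5.10 = 68.24 d.
K_eq = L / Σ(b_i/K_i) = 32.13 / 68.24 = 0.4708 m/day.
Q = K_eq · A · (Δh/L) = 0.4708 × 675 × (11.4/32.13) = 112.8 m³/day.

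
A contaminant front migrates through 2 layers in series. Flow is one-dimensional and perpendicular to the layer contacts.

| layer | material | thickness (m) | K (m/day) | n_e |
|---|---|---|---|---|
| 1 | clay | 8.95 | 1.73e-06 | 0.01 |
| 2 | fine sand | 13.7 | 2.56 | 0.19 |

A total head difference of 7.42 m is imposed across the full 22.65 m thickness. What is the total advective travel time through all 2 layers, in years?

With flow normal to the layers, continuity requires the same specific discharge q through every layer.
Σ(b_i/K_i) = 8.95/1.73e-06 + 13.7/2.56 = 5.173e+06 d.
q = Δh / Σ(b_i/K_i) = 7.42 / 5.173e+06 = 1.434e-06 m/day.
In each layer the seepage velocity is v_i = q/n_i, so the layer transit time is t_i = b_i·n_i / q:
  layer 1 (clay): t_1 = 8.95 × 0.01 / 1.434e-06 = 62402 d
  layer 2 (fine sand): t_2 = 13.7 × 0.19 / 1.434e-06 = 1.815e+06 d
Total t = Σ t_i = 1.877e+06 days = 5140 years.

5140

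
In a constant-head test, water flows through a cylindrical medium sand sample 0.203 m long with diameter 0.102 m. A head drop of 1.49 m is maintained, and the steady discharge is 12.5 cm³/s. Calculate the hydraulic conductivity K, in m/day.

Cross-sectional area A = π·(d/2)² = π × (0.102/2)² = 0.008171 m².
Convert discharge: 12.5 cm³/s = 1.250e-05 m³/s.
Darcy's law rearranged: K = Q·L / (A·Δh) = 1.250e-05 × 0.203 / (0.008171 × 1.49) = 0.0002084 m/s = 18.01 m/day.

18.0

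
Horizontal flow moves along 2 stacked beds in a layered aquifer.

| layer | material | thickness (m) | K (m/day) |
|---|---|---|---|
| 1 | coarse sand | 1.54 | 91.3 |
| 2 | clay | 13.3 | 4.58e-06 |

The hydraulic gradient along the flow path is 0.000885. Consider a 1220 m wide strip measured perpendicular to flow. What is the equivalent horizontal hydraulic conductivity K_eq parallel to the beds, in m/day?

9.47

Flow is parallel to layering, so each bed carries its own Darcy discharge and the transmissivities add.
Σ(K_i·b_i) = 91.3×1.54 + 4.58e-06×13.3 = 140.6 m²/day.
Total thickness b = 14.84 m, so K_eq = Σ(K_i·b_i)/b = 9.475 m/day.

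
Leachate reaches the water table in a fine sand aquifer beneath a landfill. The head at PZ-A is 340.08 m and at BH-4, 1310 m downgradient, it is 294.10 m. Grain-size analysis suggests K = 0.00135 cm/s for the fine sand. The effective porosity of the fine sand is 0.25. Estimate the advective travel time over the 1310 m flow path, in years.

Convert K: 0.00135 cm/s × 864 = 1.166 m/day.
Hydraulic gradient i = (340.08 − 294.10) / 1310 = 45.98 / 1310 = 0.03510.
Darcy flux q = K · i = 1.166 × 0.03510 = 0.04094 m/day.
Seepage velocity v = q / n_e = 0.04094 / 0.25 = 0.1638 m/day.
Travel time t = L / v = 1310 / 0.1638 = 8000 days = 21.90 years.

21.9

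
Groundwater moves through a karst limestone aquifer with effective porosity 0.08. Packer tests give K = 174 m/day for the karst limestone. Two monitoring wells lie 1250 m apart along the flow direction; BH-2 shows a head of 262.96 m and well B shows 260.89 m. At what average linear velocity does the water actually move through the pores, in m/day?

Hydraulic gradient i = (262.96 − 260.89) / 1250 = 2.07 / 1250 = 0.001656.
Darcy flux q = K · i = 174.0 × 0.001656 = 0.2881 m/day.
Seepage velocity v = q / n_e = 0.2881 / 0.08 = 3.602 m/day.

3.60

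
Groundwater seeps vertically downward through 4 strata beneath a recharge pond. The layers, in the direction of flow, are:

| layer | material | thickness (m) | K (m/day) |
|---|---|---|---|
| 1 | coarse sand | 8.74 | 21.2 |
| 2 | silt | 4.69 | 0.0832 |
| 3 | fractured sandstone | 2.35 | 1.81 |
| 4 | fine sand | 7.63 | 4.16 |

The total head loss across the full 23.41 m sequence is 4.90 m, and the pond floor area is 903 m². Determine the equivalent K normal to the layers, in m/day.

Flow is perpendicular to layering, so the layers act in series and the equivalent K is the thickness-weighted harmonic mean.
Total thickness L = 8.74 + 4.69 + 2.35 + 7.63 = 23.41 m.
Σ(b_i/K_i) = 8.74/21.2 + 4.69/0.0832 + 2.35/1.81 + 7.63/4.16 = 59.91 d.
K_eq = L / Σ(b_i/K_i) = 23.41 / 59.91 = 0.3907 m/day.

0.391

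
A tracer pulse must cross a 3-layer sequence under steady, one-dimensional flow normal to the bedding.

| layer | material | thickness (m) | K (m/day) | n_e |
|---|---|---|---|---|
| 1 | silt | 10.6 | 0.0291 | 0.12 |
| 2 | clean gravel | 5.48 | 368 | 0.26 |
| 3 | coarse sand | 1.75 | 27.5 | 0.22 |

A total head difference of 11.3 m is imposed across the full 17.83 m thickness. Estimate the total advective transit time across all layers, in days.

With flow normal to the layers, continuity requires the same specific discharge q through every layer.
Σ(b_i/K_i) = 10.6/0.0291 + 5.48/368 + 1.75/27.5 = 364.3 d.
q = Δh / Σ(b_i/K_i) = 11.3 / 364.3 = 0.03102 m/day.
In each layer the seepage velocity is v_i = q/n_i, so the layer transit time is t_i = b_i·n_i / q:
  layer 1 (silt): t_1 = 10.6 × 0.12 / 0.03102 = 41.01 d
  layer 2 (clean gravel): t_2 = 5.48 × 0.26 / 0.03102 = 45.94 d
  layer 3 (coarse sand): t_3 = 1.75 × 0.22 / 0.03102 = 12.41 d
Total t = Σ t_i = 99.36 days.

99.4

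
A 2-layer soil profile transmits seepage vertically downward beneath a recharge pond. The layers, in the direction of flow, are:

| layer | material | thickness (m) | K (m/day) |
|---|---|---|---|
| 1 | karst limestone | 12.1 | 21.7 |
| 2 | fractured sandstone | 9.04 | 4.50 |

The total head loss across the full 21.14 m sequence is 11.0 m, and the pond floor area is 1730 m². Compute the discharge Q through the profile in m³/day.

Flow is perpendicular to layering, so the layers act in series and the equivalent K is the thickness-weighted harmonic mean.
Total thickness L = 12.1 + 9.04 = 21.14 m.
Σ(b_i/K_i) = 12.1/21.7 + 9.04/4.50 = 2.566 d.
K_eq = L / Σ(b_i/K_i) = 21.14 / 2.566 = 8.237 m/day.
Q = K_eq · A · (Δh/L) = 8.237 × 1730 × (11.0/21.14) = 7415 m³/day.

7410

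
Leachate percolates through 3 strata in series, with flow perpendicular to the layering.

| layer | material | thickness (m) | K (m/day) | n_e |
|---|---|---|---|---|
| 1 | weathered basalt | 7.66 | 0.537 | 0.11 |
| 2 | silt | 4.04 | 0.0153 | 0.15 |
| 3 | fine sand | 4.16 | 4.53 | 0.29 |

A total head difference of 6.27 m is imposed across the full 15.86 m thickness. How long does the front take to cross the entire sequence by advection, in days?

With flow normal to the layers, continuity requires the same specific discharge q through every layer.
Σ(b_i/K_i) = 7.66/0.537 + 4.04/0.0153 + 4.16/4.53 = 279.2 d.
q = Δh / Σ(b_i/K_i) = 6.27 / 279.2 = 0.02245 m/day.
In each layer the seepage velocity is v_i = q/n_i, so the layer transit time is t_i = b_i·n_i / q:
  layer 1 (weathered basalt): t_1 = 7.66 × 0.11 / 0.02245 = 37.53 d
  layer 2 (silt): t_2 = 4.04 × 0.15 / 0.02245 = 26.99 d
  layer 3 (fine sand): t_3 = 4.16 × 0.29 / 0.02245 = 53.73 d
Total t = Σ t_i = 118.2 days.

118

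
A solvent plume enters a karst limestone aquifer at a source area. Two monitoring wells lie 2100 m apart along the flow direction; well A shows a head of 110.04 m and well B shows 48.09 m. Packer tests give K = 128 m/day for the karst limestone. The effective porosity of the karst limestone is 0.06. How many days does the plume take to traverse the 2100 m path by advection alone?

33.4

Hydraulic gradient i = (110.04 − 48.09) / 2100 = 61.95 / 2100 = 0.02950.
Darcy flux q = K · i = 128.0 × 0.02950 = 3.776 m/day.
Seepage velocity v = q / n_e = 3.776 / 0.06 = 62.93 m/day.
Travel time t = L / v = 2100 / 62.93 = 33.37 days.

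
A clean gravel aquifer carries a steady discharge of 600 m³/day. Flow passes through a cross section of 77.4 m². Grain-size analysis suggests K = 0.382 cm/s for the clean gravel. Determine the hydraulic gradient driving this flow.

Convert K: 0.382 cm/s × 864 = 330.0 m/day.
From Q = K·A·i, i = Q / (K·A) = 600 / (330.0 × 77.40) = 0.02349.

0.0235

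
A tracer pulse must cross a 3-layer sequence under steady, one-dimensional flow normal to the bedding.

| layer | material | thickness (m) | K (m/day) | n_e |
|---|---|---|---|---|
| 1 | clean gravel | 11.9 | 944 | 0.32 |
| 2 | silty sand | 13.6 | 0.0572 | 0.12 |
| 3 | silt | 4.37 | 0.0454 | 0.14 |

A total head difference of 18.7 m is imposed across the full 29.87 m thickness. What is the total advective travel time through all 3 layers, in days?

108

With flow normal to the layers, continuity requires the same specific discharge q through every layer.
Σ(b_i/K_i) = 11.9/944 + 13.6/0.0572 + 4.37/0.0454 = 334.0 d.
q = Δh / Σ(b_i/K_i) = 18.7 / 334.0 = 0.05598 m/day.
In each layer the seepage velocity is v_i = q/n_i, so the layer transit time is t_i = b_i·n_i / q:
  layer 1 (clean gravel): t_1 = 11.9 × 0.32 / 0.05598 = 68.02 d
  layer 2 (silty sand): t_2 = 13.6 × 0.12 / 0.05598 = 29.15 d
  layer 3 (silt): t_3 = 4.37 × 0.14 / 0.05598 = 10.93 d
Total t = Σ t_i = 108.1 days.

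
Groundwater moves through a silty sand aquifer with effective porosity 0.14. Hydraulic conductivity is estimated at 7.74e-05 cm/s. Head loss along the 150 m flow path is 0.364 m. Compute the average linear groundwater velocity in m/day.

Convert K: 7.74e-05 cm/s × 864 = 0.06687 m/day.
Hydraulic gradient i = Δh / L = 0.364 / 150 = 0.002427.
Darcy flux q = K · i = 0.06687 × 0.002427 = 0.0001623 m/day.
Seepage velocity v = q / n_e = 0.0001623 / 0.14 = 0.001159 m/day.

0.00116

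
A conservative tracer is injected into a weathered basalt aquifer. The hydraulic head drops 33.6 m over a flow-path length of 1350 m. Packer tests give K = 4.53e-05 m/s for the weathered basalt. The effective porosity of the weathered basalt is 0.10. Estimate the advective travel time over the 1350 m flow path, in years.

Convert K: 4.53e-05 m/s × 86400 = 3.914 m/day.
Hydraulic gradient i = Δh / L = 33.6 / 1350 = 0.02489.
Darcy flux q = K · i = 3.914 × 0.02489 = 0.09741 m/day.
Seepage velocity v = q / n_e = 0.09741 / 0.10 = 0.9741 m/day.
Travel time t = L / v = 1350 / 0.9741 = 1386 days = 3.794 years.

3.79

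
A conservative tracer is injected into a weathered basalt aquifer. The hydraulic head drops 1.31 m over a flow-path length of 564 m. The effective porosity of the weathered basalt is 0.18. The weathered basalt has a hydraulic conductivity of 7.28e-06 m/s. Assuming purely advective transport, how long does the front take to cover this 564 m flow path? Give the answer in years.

Convert K: 7.28e-06 m/s × 86400 = 0.6290 m/day.
Hydraulic gradient i = Δh / L = 1.31 / 564 = 0.002323.
Darcy flux q = K · i = 0.6290 × 0.002323 = 0.001461 m/day.
Seepage velocity v = q / n_e = 0.001461 / 0.18 = 0.008116 m/day.
Travel time t = L / v = 564 / 0.008116 = 69489 days = 190.2 years.

190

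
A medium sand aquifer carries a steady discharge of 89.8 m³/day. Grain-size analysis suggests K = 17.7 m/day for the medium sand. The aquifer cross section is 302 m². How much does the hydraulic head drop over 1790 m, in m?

30.1

From Q = K·A·i, i = Q / (K·A) = 89.8 / (17.70 × 302.0) = 0.01680.
Head loss Δh = i · L = 0.01680 × 1790 = 30.07 m.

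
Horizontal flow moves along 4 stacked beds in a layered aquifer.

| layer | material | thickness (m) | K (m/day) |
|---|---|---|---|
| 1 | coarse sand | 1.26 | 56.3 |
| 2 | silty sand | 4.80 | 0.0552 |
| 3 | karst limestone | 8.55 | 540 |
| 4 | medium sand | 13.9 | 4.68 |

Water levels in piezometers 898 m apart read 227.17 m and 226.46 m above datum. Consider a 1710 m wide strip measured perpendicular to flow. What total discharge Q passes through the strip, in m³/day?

Flow is parallel to layering, so each bed carries its own Darcy discharge and the transmissivities add.
Σ(K_i·b_i) = 56.3×1.26 + 0.0552×4.80 + 540×8.55 + 4.68×13.9 = 4753 m²/day.
Hydraulic gradient i = (227.17 − 226.46) / 898 = 0.71 / 898 = 0.0007906.
Q = Σ(K_i·b_i) · W · i = 4753 × 1710 × 0.0007906 = 6426 m³/day.

6430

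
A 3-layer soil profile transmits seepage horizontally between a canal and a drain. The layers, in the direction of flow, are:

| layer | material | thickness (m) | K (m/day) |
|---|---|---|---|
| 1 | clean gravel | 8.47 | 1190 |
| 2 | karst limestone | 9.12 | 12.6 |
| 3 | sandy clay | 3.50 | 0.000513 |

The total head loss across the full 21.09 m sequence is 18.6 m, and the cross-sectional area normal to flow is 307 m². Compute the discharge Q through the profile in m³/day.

Flow is perpendicular to layering, so the layers act in series and the equivalent K is the thickness-weighted harmonic mean.
Total thickness L = 8.47 + 9.12 + 3.50 = 21.09 m.
Σ(b_i/K_i) = 8.47/1190 + 9.12/12.6 + 3.50/0.000513 = 6823 d.
K_eq = L / Σ(b_i/K_i) = 21.09 / 6823 = 0.003091 m/day.
Q = K_eq · A · (Δh/L) = 0.003091 × 307 × (18.6/21.09) = 0.8369 m³/day.

0.837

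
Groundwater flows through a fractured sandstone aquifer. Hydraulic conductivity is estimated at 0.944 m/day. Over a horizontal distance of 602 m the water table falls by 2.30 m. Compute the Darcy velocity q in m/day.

0.00361

Hydraulic gradient i = Δh / L = 2.30 / 602 = 0.003821.
Specific discharge q = K · i = 0.9440 × 0.003821 = 0.003607 m/day.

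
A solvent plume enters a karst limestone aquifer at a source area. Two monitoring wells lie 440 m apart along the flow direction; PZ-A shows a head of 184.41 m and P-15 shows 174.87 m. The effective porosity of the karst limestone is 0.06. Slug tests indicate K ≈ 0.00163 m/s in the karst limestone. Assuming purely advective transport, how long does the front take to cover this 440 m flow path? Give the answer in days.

Convert K: 0.00163 m/s × 86400 = 140.8 m/day.
Hydraulic gradient i = (184.41 − 174.87) / 440 = 9.54 / 440 = 0.02168.
Darcy flux q = K · i = 140.8 × 0.02168 = 3.053 m/day.
Seepage velocity v = q / n_e = 3.053 / 0.06 = 50.89 m/day.
Travel time t = L / v = 440 / 50.89 = 8.646 days.

8.65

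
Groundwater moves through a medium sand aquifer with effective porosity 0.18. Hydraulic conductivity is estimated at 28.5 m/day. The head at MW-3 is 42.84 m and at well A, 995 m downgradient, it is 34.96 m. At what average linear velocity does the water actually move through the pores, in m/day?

Hydraulic gradient i = (42.84 − 34.96) / 995 = 7.88 / 995 = 0.007920.
Darcy flux q = K · i = 28.50 × 0.007920 = 0.2257 m/day.
Seepage velocity v = q / n_e = 0.2257 / 0.18 = 1.254 m/day.

1.25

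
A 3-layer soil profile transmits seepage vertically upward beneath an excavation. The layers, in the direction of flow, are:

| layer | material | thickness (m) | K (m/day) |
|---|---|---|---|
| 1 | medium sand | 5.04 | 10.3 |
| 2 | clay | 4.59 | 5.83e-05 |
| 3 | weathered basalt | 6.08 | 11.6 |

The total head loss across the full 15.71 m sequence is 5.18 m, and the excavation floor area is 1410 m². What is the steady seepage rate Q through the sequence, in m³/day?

Flow is perpendicular to layering, so the layers act in series and the equivalent K is the thickness-weighted harmonic mean.
Total thickness L = 5.04 + 4.59 + 6.08 = 15.71 m.
Σ(b_i/K_i) = 5.04/10.3 + 4.59/5.83e-05 + 6.08/11.6 = 78732 d.
K_eq = L / Σ(b_i/K_i) = 15.71 / 78732 = 0.0001995 m/day.
Q = K_eq · A · (Δh/L) = 0.0001995 × 1410 × (5.18/15.71) = 0.09277 m³/day.

0.0928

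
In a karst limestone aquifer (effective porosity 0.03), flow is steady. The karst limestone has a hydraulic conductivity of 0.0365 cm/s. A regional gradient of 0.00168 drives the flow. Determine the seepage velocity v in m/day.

Convert K: 0.0365 cm/s × 864 = 31.54 m/day.
Hydraulic gradient i = 0.00168.
Darcy flux q = K · i = 31.54 × 0.001680 = 0.05298 m/day.
Seepage velocity v = q / n_e = 0.05298 / 0.03 = 1.766 m/day.

1.77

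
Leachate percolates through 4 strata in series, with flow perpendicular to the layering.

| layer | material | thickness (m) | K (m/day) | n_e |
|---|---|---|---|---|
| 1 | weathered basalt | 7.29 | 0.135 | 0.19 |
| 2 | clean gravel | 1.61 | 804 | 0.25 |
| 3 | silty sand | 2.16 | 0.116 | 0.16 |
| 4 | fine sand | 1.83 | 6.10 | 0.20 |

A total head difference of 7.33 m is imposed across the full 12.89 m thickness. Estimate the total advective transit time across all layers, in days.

24.9

With flow normal to the layers, continuity requires the same specific discharge q through every layer.
Σ(b_i/K_i) = 7.29/0.135 + 1.61/804 + 2.16/0.116 + 1.83/6.10 = 72.92 d.
q = Δh / Σ(b_i/K_i) = 7.33 / 72.92 = 0.1005 m/day.
In each layer the seepage velocity is v_i = q/n_i, so the layer transit time is t_i = b_i·n_i / q:
  layer 1 (weathered basalt): t_1 = 7.29 × 0.19 / 0.1005 = 13.78 d
  layer 2 (clean gravel): t_2 = 1.61 × 0.25 / 0.1005 = 4.004 d
  layer 3 (silty sand): t_3 = 2.16 × 0.16 / 0.1005 = 3.438 d
  layer 4 (fine sand): t_4 = 1.83 × 0.20 / 0.1005 = 3.641 d
Total t = Σ t_i = 24.86 days.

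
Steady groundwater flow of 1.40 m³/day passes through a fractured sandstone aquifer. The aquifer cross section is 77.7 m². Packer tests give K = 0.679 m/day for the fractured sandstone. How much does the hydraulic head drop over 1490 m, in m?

39.5

From Q = K·A·i, i = Q / (K·A) = 1.40 / (0.6790 × 77.70) = 0.02654.
Head loss Δh = i · L = 0.02654 × 1490 = 39.54 m.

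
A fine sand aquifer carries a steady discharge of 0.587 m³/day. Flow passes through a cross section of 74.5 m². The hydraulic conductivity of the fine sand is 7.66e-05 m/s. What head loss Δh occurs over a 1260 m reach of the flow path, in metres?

Convert K: 7.66e-05 m/s × 86400 = 6.618 m/day.
From Q = K·A·i, i = Q / (K·A) = 0.587 / (6.618 × 74.50) = 0.001191.
Head loss Δh = i · L = 0.001191 × 1260 = 1.500 m.

1.50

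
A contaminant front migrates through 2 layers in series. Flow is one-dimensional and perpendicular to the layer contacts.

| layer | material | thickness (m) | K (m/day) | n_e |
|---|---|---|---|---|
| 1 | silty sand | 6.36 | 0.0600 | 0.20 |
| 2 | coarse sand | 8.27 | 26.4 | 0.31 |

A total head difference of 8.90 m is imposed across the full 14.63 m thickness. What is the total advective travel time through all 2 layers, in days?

45.8

With flow normal to the layers, continuity requires the same specific discharge q through every layer.
Σ(b_i/K_i) = 6.36/0.0600 + 8.27/26.4 = 106.3 d.
q = Δh / Σ(b_i/K_i) = 8.90 / 106.3 = 0.08371 m/day.
In each layer the seepage velocity is v_i = q/n_i, so the layer transit time is t_i = b_i·n_i / q:
  layer 1 (silty sand): t_1 = 6.36 × 0.20 / 0.08371 = 15.19 d
  layer 2 (coarse sand): t_2 = 8.27 × 0.31 / 0.08371 = 30.62 d
Total t = Σ t_i = 45.82 days.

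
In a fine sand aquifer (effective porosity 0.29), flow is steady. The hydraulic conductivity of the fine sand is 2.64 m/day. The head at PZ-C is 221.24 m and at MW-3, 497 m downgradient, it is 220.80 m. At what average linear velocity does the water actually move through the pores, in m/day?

0.00806

Hydraulic gradient i = (221.24 − 220.80) / 497 = 0.44 / 497 = 0.0008853.
Darcy flux q = K · i = 2.640 × 0.0008853 = 0.002337 m/day.
Seepage velocity v = q / n_e = 0.002337 / 0.29 = 0.008059 m/day.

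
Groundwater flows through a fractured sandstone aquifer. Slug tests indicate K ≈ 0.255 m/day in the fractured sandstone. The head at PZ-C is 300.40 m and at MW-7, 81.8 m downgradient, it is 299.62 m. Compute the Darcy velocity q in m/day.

0.00243

Hydraulic gradient i = (300.40 − 299.62) / 81.8 = 0.78 / 81.8 = 0.009535.
Specific discharge q = K · i = 0.2550 × 0.009535 = 0.002432 m/day.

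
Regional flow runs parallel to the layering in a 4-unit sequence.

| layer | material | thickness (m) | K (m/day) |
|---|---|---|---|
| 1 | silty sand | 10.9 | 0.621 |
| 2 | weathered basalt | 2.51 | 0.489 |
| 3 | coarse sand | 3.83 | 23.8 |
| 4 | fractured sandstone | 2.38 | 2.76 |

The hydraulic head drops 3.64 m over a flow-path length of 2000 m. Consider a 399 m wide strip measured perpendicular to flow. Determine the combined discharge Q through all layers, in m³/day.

Flow is parallel to layering, so each bed carries its own Darcy discharge and the transmissivities add.
Σ(K_i·b_i) = 0.621×10.9 + 0.489×2.51 + 23.8×3.83 + 2.76×2.38 = 105.7 m²/day.
Hydraulic gradient i = Δh / L = 3.64 / 2000 = 0.001820.
Q = Σ(K_i·b_i) · W · i = 105.7 × 399 × 0.001820 = 76.77 m³/day.

76.8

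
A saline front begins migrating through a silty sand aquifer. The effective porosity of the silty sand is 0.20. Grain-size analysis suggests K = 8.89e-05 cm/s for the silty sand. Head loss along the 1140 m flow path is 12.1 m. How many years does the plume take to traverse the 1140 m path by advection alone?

766

Convert K: 8.89e-05 cm/s × 864 = 0.07681 m/day.
Hydraulic gradient i = Δh / L = 12.1 / 1140 = 0.01061.
Darcy flux q = K · i = 0.07681 × 0.01061 = 0.0008153 m/day.
Seepage velocity v = q / n_e = 0.0008153 / 0.20 = 0.004076 m/day.
Travel time t = L / v = 1140 / 0.004076 = 2.797e+05 days = 765.7 years.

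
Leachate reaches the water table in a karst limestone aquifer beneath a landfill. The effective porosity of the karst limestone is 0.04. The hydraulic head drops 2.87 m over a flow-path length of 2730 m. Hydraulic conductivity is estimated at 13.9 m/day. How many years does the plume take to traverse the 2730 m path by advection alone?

20.5

Hydraulic gradient i = Δh / L = 2.87 / 2730 = 0.001051.
Darcy flux q = K · i = 13.90 × 0.001051 = 0.01461 m/day.
Seepage velocity v = q / n_e = 0.01461 / 0.04 = 0.3653 m/day.
Travel time t = L / v = 2730 / 0.3653 = 7473 days = 20.46 years.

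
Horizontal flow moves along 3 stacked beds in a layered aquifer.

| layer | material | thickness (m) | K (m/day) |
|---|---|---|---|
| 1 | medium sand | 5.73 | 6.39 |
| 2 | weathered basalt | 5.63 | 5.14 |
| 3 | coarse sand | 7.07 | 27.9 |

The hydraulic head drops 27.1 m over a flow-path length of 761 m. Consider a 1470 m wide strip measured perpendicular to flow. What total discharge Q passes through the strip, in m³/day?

Flow is parallel to layering, so each bed carries its own Darcy discharge and the transmissivities add.
Σ(K_i·b_i) = 6.39×5.73 + 5.14×5.63 + 27.9×7.07 = 262.8 m²/day.
Hydraulic gradient i = Δh / L = 27.1 / 761 = 0.03561.
Q = Σ(K_i·b_i) · W · i = 262.8 × 1470 × 0.03561 = 13757 m³/day.

13800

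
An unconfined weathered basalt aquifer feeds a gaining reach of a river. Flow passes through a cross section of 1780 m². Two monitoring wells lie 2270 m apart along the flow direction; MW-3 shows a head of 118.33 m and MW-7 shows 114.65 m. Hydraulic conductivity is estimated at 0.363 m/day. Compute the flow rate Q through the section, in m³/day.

Hydraulic gradient i = (118.33 − 114.65) / 2270 = 3.68 / 2270 = 0.001621.
Darcy's law: Q = K · A · i = 0.3630 × 1780 × 0.001621 = 1.047 m³/day.

1.05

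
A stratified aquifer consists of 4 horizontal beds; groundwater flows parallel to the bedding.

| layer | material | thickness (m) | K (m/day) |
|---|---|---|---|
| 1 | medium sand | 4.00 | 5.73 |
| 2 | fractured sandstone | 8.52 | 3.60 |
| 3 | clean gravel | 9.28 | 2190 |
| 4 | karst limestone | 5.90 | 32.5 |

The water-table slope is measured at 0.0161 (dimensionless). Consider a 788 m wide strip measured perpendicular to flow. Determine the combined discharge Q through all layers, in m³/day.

Flow is parallel to layering, so each bed carries its own Darcy discharge and the transmissivities add.
Σ(K_i·b_i) = 5.73×4.00 + 3.60×8.52 + 2190×9.28 + 32.5×5.90 = 20569 m²/day.
Hydraulic gradient i = 0.0161.
Q = Σ(K_i·b_i) · W · i = 20569 × 788 × 0.01610 = 2.609e+05 m³/day.

261000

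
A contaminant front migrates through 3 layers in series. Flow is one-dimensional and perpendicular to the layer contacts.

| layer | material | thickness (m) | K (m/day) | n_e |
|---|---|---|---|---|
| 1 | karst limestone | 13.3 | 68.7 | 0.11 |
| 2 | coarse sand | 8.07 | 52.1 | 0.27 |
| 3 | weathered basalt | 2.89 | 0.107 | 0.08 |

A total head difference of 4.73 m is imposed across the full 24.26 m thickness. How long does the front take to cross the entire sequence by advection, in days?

With flow normal to the layers, continuity requires the same specific discharge q through every layer.
Σ(b_i/K_i) = 13.3/68.7 + 8.07/52.1 + 2.89/0.107 = 27.36 d.
q = Δh / Σ(b_i/K_i) = 4.73 / 27.36 = 0.1729 m/day.
In each layer the seepage velocity is v_i = q/n_i, so the layer transit time is t_i = b_i·n_i / q:
  layer 1 (karst limestone): t_1 = 13.3 × 0.11 / 0.1729 = 8.462 d
  layer 2 (coarse sand): t_2 = 8.07 × 0.27 / 0.1729 = 12.60 d
  layer 3 (weathered basalt): t_3 = 2.89 × 0.08 / 0.1729 = 1.337 d
Total t = Σ t_i = 22.40 days.

22.4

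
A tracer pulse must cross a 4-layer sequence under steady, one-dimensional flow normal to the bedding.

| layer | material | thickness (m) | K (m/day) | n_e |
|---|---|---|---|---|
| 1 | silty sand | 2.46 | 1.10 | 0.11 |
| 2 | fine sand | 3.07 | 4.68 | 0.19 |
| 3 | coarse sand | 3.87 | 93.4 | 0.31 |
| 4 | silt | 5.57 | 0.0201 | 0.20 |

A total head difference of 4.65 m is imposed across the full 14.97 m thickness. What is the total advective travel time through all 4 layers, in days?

With flow normal to the layers, continuity requires the same specific discharge q through every layer.
Σ(b_i/K_i) = 2.46/1.10 + 3.07/4.68 + 3.87/93.4 + 5.57/0.0201 = 280.0 d.
q = Δh / Σ(b_i/K_i) = 4.65 / 280.0 = 0.01660 m/day.
In each layer the seepage velocity is v_i = q/n_i, so the layer transit time is t_i = b_i·n_i / q:
  layer 1 (silty sand): t_1 = 2.46 × 0.11 / 0.01660 = 16.30 d
  layer 2 (fine sand): t_2 = 3.07 × 0.19 / 0.01660 = 35.13 d
  layer 3 (coarse sand): t_3 = 3.87 × 0.31 / 0.01660 = 72.25 d
  layer 4 (silt): t_4 = 5.57 × 0.20 / 0.01660 = 67.09 d
Total t = Σ t_i = 190.8 days.

191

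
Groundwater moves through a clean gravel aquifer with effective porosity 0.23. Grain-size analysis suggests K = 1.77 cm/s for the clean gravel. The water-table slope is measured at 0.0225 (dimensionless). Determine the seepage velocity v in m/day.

150

Convert K: 1.77 cm/s × 864 = 1529 m/day.
Hydraulic gradient i = 0.0225.
Darcy flux q = K · i = 1529 × 0.02250 = 34.41 m/day.
Seepage velocity v = q / n_e = 34.41 / 0.23 = 149.6 m/day.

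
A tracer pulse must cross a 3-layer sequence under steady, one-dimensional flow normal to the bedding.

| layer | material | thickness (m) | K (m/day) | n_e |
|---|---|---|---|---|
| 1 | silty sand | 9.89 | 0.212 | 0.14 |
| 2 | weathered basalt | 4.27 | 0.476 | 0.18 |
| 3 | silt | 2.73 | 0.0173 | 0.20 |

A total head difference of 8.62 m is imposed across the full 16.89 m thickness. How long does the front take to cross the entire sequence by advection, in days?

66.8

With flow normal to the layers, continuity requires the same specific discharge q through every layer.
Σ(b_i/K_i) = 9.89/0.212 + 4.27/0.476 + 2.73/0.0173 = 213.4 d.
q = Δh / Σ(b_i/K_i) = 8.62 / 213.4 = 0.04039 m/day.
In each layer the seepage velocity is v_i = q/n_i, so the layer transit time is t_i = b_i·n_i / q:
  layer 1 (silty sand): t_1 = 9.89 × 0.14 / 0.04039 = 34.28 d
  layer 2 (weathered basalt): t_2 = 4.27 × 0.18 / 0.04039 = 19.03 d
  layer 3 (silt): t_3 = 2.73 × 0.20 / 0.04039 = 13.52 d
Total t = Σ t_i = 66.83 days.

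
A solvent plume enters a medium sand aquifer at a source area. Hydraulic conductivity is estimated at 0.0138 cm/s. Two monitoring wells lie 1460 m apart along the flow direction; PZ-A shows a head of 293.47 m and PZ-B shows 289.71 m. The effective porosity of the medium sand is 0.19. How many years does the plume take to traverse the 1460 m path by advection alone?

Convert K: 0.0138 cm/s × 864 = 11.92 m/day.
Hydraulic gradient i = (293.47 − 289.71) / 1460 = 3.76 / 1460 = 0.002575.
Darcy flux q = K · i = 11.92 × 0.002575 = 0.03071 m/day.
Seepage velocity v = q / n_e = 0.03071 / 0.19 = 0.1616 m/day.
Travel time t = L / v = 1460 / 0.1616 = 9034 days = 24.73 years.

24.7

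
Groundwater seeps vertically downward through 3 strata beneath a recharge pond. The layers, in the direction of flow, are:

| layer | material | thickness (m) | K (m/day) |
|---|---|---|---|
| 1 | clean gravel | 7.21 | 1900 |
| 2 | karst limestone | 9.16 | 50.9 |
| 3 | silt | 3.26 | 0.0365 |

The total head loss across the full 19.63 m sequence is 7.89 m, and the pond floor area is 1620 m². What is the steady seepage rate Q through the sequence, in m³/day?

143

Flow is perpendicular to layering, so the layers act in series and the equivalent K is the thickness-weighted harmonic mean.
Total thickness L = 7.21 + 9.16 + 3.26 = 19.63 m.
Σ(b_i/K_i) = 7.21/1900 + 9.16/50.9 + 3.26/0.0365 = 89.50 d.
K_eq = L / Σ(b_i/K_i) = 19.63 / 89.50 = 0.2193 m/day.
Q = K_eq · A · (Δh/L) = 0.2193 × 1620 × (7.89/19.63) = 142.8 m³/day.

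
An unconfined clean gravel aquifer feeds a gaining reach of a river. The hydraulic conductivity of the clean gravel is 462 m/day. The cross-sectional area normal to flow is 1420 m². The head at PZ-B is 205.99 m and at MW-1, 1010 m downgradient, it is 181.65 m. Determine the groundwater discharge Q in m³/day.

15800

Hydraulic gradient i = (205.99 − 181.65) / 1010 = 24.34 / 1010 = 0.02410.
Darcy's law: Q = K · A · i = 462.0 × 1420 × 0.02410 = 15810 m³/day.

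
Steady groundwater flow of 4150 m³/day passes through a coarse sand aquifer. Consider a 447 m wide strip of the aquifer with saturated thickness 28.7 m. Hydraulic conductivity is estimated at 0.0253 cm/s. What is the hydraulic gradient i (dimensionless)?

0.0148

Convert K: 0.0253 cm/s × 864 = 21.86 m/day.
Cross-sectional area A = 447 × 28.7 = 12829 m².
From Q = K·A·i, i = Q / (K·A) = 4150 / (21.86 × 12829) = 0.01480.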